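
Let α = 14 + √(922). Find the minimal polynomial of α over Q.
m_α(x) = x^2 - 28x - 726

From α - 14 = √(922), squaring gives (α - 14)^2 = 922, i.e. α^2 - 28α + 196 = 922, so α^2 - 28α - 726 = 0. The discriminant of x^2 - 28x - 726 is (-28)^2 - 4·(-726) = 784 + 2904 = 3688, and 4·(922) is not a perfect square in Q since 922 is squarefree and ≠ 1. Hence x^2 - 28x - 726 is irreducible over Q and is the minimal polynomial of α.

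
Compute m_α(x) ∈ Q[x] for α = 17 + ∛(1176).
m_α(x) = x^3 - 51x^2 + 867x - 6089

Set β = α - 17 = ∛(1176), so β^3 = 1176. Then (α - 17)^3 - 1176 = 0, i.e. α is a root of g(x) = (x - 17)^3 - 1176 = x^3 - 51x^2 + 867x - 6089. Since g(x) = h(x - 17) where h(x) = x^3 - 1176, and h is irreducible over Q (because 1176 is not a perfect cube, so h has no rational root, and a monic cubic with no rational root is irreducible), g is also irreducible (irreducibility is preserved under the substitution x → x - 17). Hence m_α(x) = x^3 - 51x^2 + 867x - 6089.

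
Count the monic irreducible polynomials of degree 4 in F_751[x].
There are 79524141000 monic irreducible polynomials of degree 4 over F_751

Each element of F_{751^4} that lies in no proper subfield is a root of exactly one monic irreducible of degree 4 over F_751, and each such polynomial has 4 distinct roots in F_{751^4}. By Möbius inversion the count is N_751(4) = (1/4) Σ_{d|4} μ(4/d) · 751^d = (1/4)(μ(4)·751^1 + μ(2)·751^2 + μ(1)·751^4) = 318096564000/4 = 79524141000.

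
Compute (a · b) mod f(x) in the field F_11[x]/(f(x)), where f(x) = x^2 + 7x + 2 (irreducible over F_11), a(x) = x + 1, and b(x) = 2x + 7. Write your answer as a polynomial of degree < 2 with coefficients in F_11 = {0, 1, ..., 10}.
a · b ≡ 6x + 3 (mod f(x))

Multiply in F_11[x]: a(x)·b(x) = (x + 1)·(2x + 7) = 2x^2 + 9x + 7. This has degree ≥ 2, so divide by f(x) over F_11: 2x^2 + 9x + 7 = (2)·(x^2 + 7x + 2) + (6x + 3). Hence a·b ≡ 6x + 3 (mod f). (F_11[x]/(f) is a field with 11^2 = 121 elements since f is irreducible of degree 2.)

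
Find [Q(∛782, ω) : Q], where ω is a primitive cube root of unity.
[Q(∛782, ω) : Q] = 6

[Q(∛782):Q] = 3 (min poly x^3 - 782, irreducible since 782 is not a perfect cube). [Q(ω):Q] = 2 (min poly x^2 + x + 1). Since Q(∛782) ⊂ R and ω ∉ R, we have ω ∉ Q(∛782), so x^2 + x + 1 remains irreducible over Q(∛782) and [Q(∛782, ω) : Q(∛782)] = 2. By the tower law, [Q(∛782, ω) : Q] = 3 · 2 = 6. (In fact Q(∛782, ω) is the splitting field of x^3 - 782 over Q.)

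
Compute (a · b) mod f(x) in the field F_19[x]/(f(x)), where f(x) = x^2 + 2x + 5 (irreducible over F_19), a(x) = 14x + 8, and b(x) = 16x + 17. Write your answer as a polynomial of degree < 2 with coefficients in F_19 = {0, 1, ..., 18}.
a · b ≡ 13x + 4 (mod f(x))

Multiply in F_19[x]: a(x)·b(x) = (14x + 8)·(16x + 17) = 15x^2 + 5x + 3. This has degree ≥ 2, so divide by f(x) over F_19: 15x^2 + 5x + 3 = (15)·(x^2 + 2x + 5) + (13x + 4). Hence a·b ≡ 13x + 4 (mod f). (F_19[x]/(f) is a field with 19^2 = 361 elements since f is irreducible of degree 2.)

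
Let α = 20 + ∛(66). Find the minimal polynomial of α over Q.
m_α(x) = x^3 - 60x^2 + 1200x - 8066

Set β = α - 20 = ∛(66), so β^3 = 66. Then (α - 20)^3 - 66 = 0, i.e. α is a root of g(x) = (x - 20)^3 - 66 = x^3 - 60x^2 + 1200x - 8066. Since g(x) = h(x - 20) where h(x) = x^3 - 66, and h is irreducible over Q (because 66 is not a perfect cube, so h has no rational root, and a monic cubic with no rational root is irreducible), g is also irreducible (irreducibility is preserved under the substitution x → x - 20). Hence m_α(x) = x^3 - 60x^2 + 1200x - 8066.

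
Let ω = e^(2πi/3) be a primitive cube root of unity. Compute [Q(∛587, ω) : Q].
[Q(∛587, ω) : Q] = 6

[Q(∛587):Q] = 3 (min poly x^3 - 587, irreducible since 587 is not a perfect cube). [Q(ω):Q] = 2 (min poly x^2 + x + 1). Since Q(∛587) ⊂ R and ω ∉ R, we have ω ∉ Q(∛587), so x^2 + x + 1 remains irreducible over Q(∛587) and [Q(∛587, ω) : Q(∛587)] = 2. By the tower law, [Q(∛587, ω) : Q] = 3 · 2 = 6. (In fact Q(∛587, ω) is the splitting field of x^3 - 587 over Q.)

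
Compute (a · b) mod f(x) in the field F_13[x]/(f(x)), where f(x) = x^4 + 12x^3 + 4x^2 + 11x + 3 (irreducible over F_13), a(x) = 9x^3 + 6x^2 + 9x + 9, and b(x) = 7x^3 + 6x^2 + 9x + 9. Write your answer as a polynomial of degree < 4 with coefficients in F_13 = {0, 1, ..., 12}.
a · b ≡ 11x^3 + 9x^2 + 2x + 2 (mod f(x))

Multiply in F_13[x]: a(x)·b(x) = (9x^3 + 6x^2 + 9x + 9)·(7x^3 + 6x^2 + 9x + 9) = 11x^6 + 5x^5 + 11x^4 + 5x^3 + 7x^2 + 6x + 3. This has degree ≥ 4, so divide by f(x) over F_13: 11x^6 + 5x^5 + 11x^4 + 5x^3 + 7x^2 + 6x + 3 = (11x^2 + 3x + 9)·(x^4 + 12x^3 + 4x^2 + 11x + 3) + (11x^3 + 9x^2 + 2x + 2). Hence a·b ≡ 11x^3 + 9x^2 + 2x + 2 (mod f). (F_13[x]/(f) is a field with 13^4 = 28561 elements since f is irreducible of degree 4.)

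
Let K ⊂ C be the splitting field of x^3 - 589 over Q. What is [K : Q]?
[K : Q] = 6

The roots of x^3 - 589 are ∛589, ω∛589, ω^2∛589 where ω = e^(2πi/3) is a primitive cube root of unity, so K = Q(∛589, ω). Now [Q(∛589):Q] = 3 (since 589 is not a perfect cube, x^3 - 589 is irreducible) and [Q(ω):Q] = 2. Both 2 and 3 divide [K:Q], and [K:Q] ≤ 3·2 = 6, so [K:Q] = 6. (Equivalently: Q(∛589) ⊂ R but ω ∉ R, so [K : Q(∛589)] = 2.)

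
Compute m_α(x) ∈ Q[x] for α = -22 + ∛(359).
m_α(x) = x^3 + 66x^2 + 1452x + 10289

Set β = α + 22 = ∛(359), so β^3 = 359. Then (α + 22)^3 - 359 = 0, i.e. α is a root of g(x) = (x + 22)^3 - 359 = x^3 + 66x^2 + 1452x + 10289. Since g(x) = h(x + 22) where h(x) = x^3 - 359, and h is irreducible over Q (because 359 is not a perfect cube, so h has no rational root, and a monic cubic with no rational root is irreducible), g is also irreducible (irreducibility is preserved under the substitution x → x + 22). Hence m_α(x) = x^3 + 66x^2 + 1452x + 10289.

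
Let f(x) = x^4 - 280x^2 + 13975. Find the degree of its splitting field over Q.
[K : Q] = 4

Solving the quadratic in x^2: x^2 = (280 ± √(280^2 - 4·13975))/2 = (280 ± √22500)/2 = (280 ± 150)/2, giving x^2 = 215 or x^2 = 65. So f(x) = (x^2 - 215)(x^2 - 65) and the roots of f are ±√215, ±√65. Hence the splitting field is K = Q(√215, √65). Since 215 and 65 are distinct squarefree integers > 1, their product 13975 is not a perfect square, so √65 ∉ Q(√215). By the tower law [K:Q] = [Q(√215,√65):Q(√215)] · [Q(√215):Q] = 2 · 2 = 4.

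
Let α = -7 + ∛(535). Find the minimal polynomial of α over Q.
m_α(x) = x^3 + 21x^2 + 147x - 192

Set β = α + 7 = ∛(535), so β^3 = 535. Then (α + 7)^3 - 535 = 0, i.e. α is a root of g(x) = (x + 7)^3 - 535 = x^3 + 21x^2 + 147x - 192. Since g(x) = h(x + 7) where h(x) = x^3 - 535, and h is irreducible over Q (because 535 is not a perfect cube, so h has no rational root, and a monic cubic with no rational root is irreducible), g is also irreducible (irreducibility is preserved under the substitution x → x + 7). Hence m_α(x) = x^3 + 21x^2 + 147x - 192.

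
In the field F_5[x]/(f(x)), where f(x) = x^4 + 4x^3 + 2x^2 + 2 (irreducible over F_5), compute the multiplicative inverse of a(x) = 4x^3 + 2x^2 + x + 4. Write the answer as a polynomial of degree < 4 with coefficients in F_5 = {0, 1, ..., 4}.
a(x)^(-1) ≡ x + 1 (mod f(x))

Since f is irreducible over F_5, F_5[x]/(f) is a field and a(x) ≠ 0 has an inverse. Apply the extended Euclidean algorithm to f(x) and a(x) in F_5[x]: f(x) = (4x + 4)·a(x) + (1). The last nonzero remainder is the constant 1 = gcd(f, a) in F_5. Back-substituting through the division chain expresses 1 = s(x)·a(x) + t(x)·f(x) with s(x) ≡ x + 1 (mod f), so a(x)^(-1) ≡ s(x) = x + 1 (mod f). Check: (4x^3 + 2x^2 + x + 4)·(x + 1) = 4x^4 + x^3 + 3x^2 + 4 ≡ 1 (mod x^4 + 4x^3 + 2x^2 + 2).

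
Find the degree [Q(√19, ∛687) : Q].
[Q(√19, ∛687) : Q] = 6

Let L = Q(√19, ∛687). Since Q(√19) ⊂ L and [Q(√19):Q] = 2, the tower law gives 2 | [L:Q]. Likewise Q(∛687) ⊂ L with [Q(∛687):Q] = 3 (because 687 is not a perfect cube), so 3 | [L:Q]. As gcd(2,3) = 1, [L:Q] is divisible by 6. Conversely L is generated over Q by √19 and ∛687, so [L:Q] ≤ 2·3 = 6. Therefore [Q(√19, ∛687) : Q] = 6.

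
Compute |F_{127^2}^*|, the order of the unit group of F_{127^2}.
|F_{127^2}^*| = 16128

F_{127^2} has 127^2 = 16129 elements; its multiplicative group consists of all nonzero elements, so |F_{127^2}^*| = 16129 - 1 = 16128. (It is cyclic since any finite subgroup of the multiplicative group of a field is cyclic.)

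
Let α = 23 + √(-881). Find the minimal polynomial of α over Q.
m_α(x) = x^2 - 46x + 1410

From α - 23 = √(-881), squaring gives (α - 23)^2 = -881, i.e. α^2 - 46α + 529 = -881, so α^2 - 46α + 1410 = 0. The discriminant of x^2 - 46x + 1410 is (-46)^2 - 4·(1410) = 2116 - 5640 = -3524, and 4·(-881) is not a perfect square in Q since -881 is squarefree and ≠ 1. Hence x^2 - 46x + 1410 is irreducible over Q and is the minimal polynomial of α.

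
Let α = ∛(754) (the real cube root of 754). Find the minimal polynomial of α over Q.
m_α(x) = x^3 - 754

α satisfies α^3 = 754, so x^3 - 754 annihilates α. By the rational root test, a rational root p/q (in lowest terms) of x^3 - 754 would satisfy p^3 = 754 q^3, forcing q = 1 and p^3 = 754; but 754 is not a perfect cube, contradiction. A monic cubic over Q with no rational root is irreducible (any nontrivial factorization would include a linear factor). Hence x^3 - 754 is the minimal polynomial of α, and in particular [Q(α):Q] = 3.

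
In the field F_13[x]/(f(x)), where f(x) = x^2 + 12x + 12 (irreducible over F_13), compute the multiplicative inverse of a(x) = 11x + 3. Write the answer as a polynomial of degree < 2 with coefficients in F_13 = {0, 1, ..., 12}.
a(x)^(-1) ≡ 11x + 12 (mod f(x))

Since f is irreducible over F_13, F_13[x]/(f) is a field and a(x) ≠ 0 has an inverse. Apply the extended Euclidean algorithm to f(x) and a(x) in F_13[x]: f(x) = (6x + 3)·a(x) + (3). The last nonzero remainder is the constant 3 = gcd(f, a) in F_13. Back-substituting through the division chain expresses 3 = s(x)·a(x) + t(x)·f(x) with s(x) ≡ 7x + 10 (mod f), so (7x + 10)·a(x) ≡ 3 (mod f). Multiplying by 3^(-1) ≡ 9 in F_13 gives a(x)^(-1) ≡ 9·(7x + 10) ≡ 11x + 12 (mod f). Check: (11x + 3)·(11x + 12) = 4x^2 + 9x + 10 ≡ 1 (mod x^2 + 12x + 12).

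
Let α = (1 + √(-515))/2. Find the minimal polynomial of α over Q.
m_α(x) = x^2 - x + 129

From 2α - 1 = √(-515), squaring gives (2α - 1)^2 = -515, i.e. 4α^2 - 4α + 1 = -515, so α^2 - α + (1 + 515)/4 = 0. Since -515 ≡ 1 (mod 4), (1 + 515)/4 = 129 ∈ Z. The polynomial x^2 - x + 129 has discriminant 1 - 4·(129) = -515, which is not a perfect square in Q (d = -515 is squarefree and ≠ 1), so x^2 - x + 129 is irreducible over Q. It is the minimal polynomial of α.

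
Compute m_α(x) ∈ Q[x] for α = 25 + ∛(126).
m_α(x) = x^3 - 75x^2 + 1875x - 15751

Set β = α - 25 = ∛(126), so β^3 = 126. Then (α - 25)^3 - 126 = 0, i.e. α is a root of g(x) = (x - 25)^3 - 126 = x^3 - 75x^2 + 1875x - 15751. Since g(x) = h(x - 25) where h(x) = x^3 - 126, and h is irreducible over Q (because 126 is not a perfect cube, so h has no rational root, and a monic cubic with no rational root is irreducible), g is also irreducible (irreducibility is preserved under the substitution x → x - 25). Hence m_α(x) = x^3 - 75x^2 + 1875x - 15751.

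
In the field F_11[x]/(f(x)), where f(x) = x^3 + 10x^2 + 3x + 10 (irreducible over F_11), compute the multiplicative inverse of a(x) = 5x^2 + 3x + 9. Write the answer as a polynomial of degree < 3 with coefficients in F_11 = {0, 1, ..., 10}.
a(x)^(-1) ≡ x^2 + 2x + 3 (mod f(x))

Since f is irreducible over F_11, F_11[x]/(f) is a field and a(x) ≠ 0 has an inverse. Apply the extended Euclidean algorithm to f(x) and a(x) in F_11[x]: f(x) = (9x + 1)·a(x) + (7x + 1);  a(x) = (7x + 1)·(7x + 1) + (8). The last nonzero remainder is the constant 8 = gcd(f, a) in F_11. Back-substituting through the division chain expresses 8 = s(x)·a(x) + t(x)·f(x) with s(x) ≡ 8x^2 + 5x + 2 (mod f), so (8x^2 + 5x + 2)·a(x) ≡ 8 (mod f). Multiplying by 8^(-1) ≡ 7 in F_11 gives a(x)^(-1) ≡ 7·(8x^2 + 5x + 2) ≡ x^2 + 2x + 3 (mod f). Check: (5x^2 + 3x + 9)·(x^2 + 2x + 3) = 5x^4 + 2x^3 + 8x^2 + 5x + 5 ≡ 1 (mod x^3 + 10x^2 + 3x + 10).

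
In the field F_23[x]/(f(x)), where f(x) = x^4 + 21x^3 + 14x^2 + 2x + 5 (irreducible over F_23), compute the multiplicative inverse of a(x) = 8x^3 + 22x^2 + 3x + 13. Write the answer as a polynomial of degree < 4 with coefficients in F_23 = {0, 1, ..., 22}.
a(x)^(-1) ≡ x^3 + 6x^2 + 8x + 13 (mod f(x))

Since f is irreducible over F_23, F_23[x]/(f) is a field and a(x) ≠ 0 has an inverse. Apply the extended Euclidean algorithm to f(x) and a(x) in F_23[x]: f(x) = (3x + 3)·a(x) + (8x^2 + 12);  a(x) = (x + 20)·(8x^2 + 12) + (14x + 3);  (8x^2 + 12) = (17x + 21)·(14x + 3) + (18). The last nonzero remainder is the constant 18 = gcd(f, a) in F_23. Back-substituting through the division chain expresses 18 = s(x)·a(x) + t(x)·f(x) with s(x) ≡ 18x^3 + 16x^2 + 6x + 4 (mod f), so (18x^3 + 16x^2 + 6x + 4)·a(x) ≡ 18 (mod f). Multiplying by 18^(-1) ≡ 9 in F_23 gives a(x)^(-1) ≡ 9·(18x^3 + 16x^2 + 6x + 4) ≡ x^3 + 6x^2 + 8x + 13 (mod f). Check: (8x^3 + 22x^2 + 3x + 13)·(x^3 + 6x^2 + 8x + 13) = 8x^6 + x^5 + 15x^4 + 12x^3 + 20x^2 + 5x + 8 ≡ 1 (mod x^4 + 21x^3 + 14x^2 + 2x + 5).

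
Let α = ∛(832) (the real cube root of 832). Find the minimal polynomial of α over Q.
m_α(x) = x^3 - 832

α satisfies α^3 = 832, so x^3 - 832 annihilates α. By the rational root test, a rational root p/q (in lowest terms) of x^3 - 832 would satisfy p^3 = 832 q^3, forcing q = 1 and p^3 = 832; but 832 is not a perfect cube, contradiction. A monic cubic over Q with no rational root is irreducible (any nontrivial factorization would include a linear factor). Hence x^3 - 832 is the minimal polynomial of α, and in particular [Q(α):Q] = 3.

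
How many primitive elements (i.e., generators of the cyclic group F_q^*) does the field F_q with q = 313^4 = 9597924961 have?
There are φ(9597924960) = 2300313600 primitive elements

F_q^* is cyclic of order q - 1 = 9597924960. A cyclic group of order m has exactly φ(m) generators. Here m = 9597924960 = 2^5 · 3 · 5 · 13 · 97 · 101 · 157, so the number of primitive elements is φ(9597924960) = 2300313600.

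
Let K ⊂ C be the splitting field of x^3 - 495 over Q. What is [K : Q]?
[K : Q] = 6

The roots of x^3 - 495 are ∛495, ω∛495, ω^2∛495 where ω = e^(2πi/3) is a primitive cube root of unity, so K = Q(∛495, ω). Now [Q(∛495):Q] = 3 (since 495 is not a perfect cube, x^3 - 495 is irreducible) and [Q(ω):Q] = 2. Both 2 and 3 divide [K:Q], and [K:Q] ≤ 3·2 = 6, so [K:Q] = 6. (Equivalently: Q(∛495) ⊂ R but ω ∉ R, so [K : Q(∛495)] = 2.)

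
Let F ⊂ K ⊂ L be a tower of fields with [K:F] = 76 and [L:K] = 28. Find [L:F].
[L:F] = 2128

The tower law says that for any tower of field extensions F ⊂ K ⊂ L with finite degrees, [L:F] = [L:K] · [K:F]. Here this gives [L:F] = 28 · 76 = 2128.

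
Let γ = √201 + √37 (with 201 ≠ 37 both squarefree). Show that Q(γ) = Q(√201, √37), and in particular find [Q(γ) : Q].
[Q(γ) : Q] = 4 (equivalently, Q(γ) = Q(√201, √37))

Obviously Q(γ) ⊆ Q(√201, √37), and [Q(√201, √37):Q] = 4 (since 201, 37 are distinct squarefree integers > 1 with 7437 not a perfect square). To show equality we compute the minimal polynomial of γ. From γ = √201 + √37: γ^2 = 201 + 2√(7437) + 37 = 238 + 2√(7437), so γ^2 - 238 = 2√(7437); squaring, (γ^2 - 238)^2 = 4·7437, i.e. γ^4 - 476γ^2 + 56644 - 29748 = 0, i.e. γ^4 - 476γ^2 + 26896 = 0. So γ is a root of x^4 - 476x^2 + 26896. This polynomial is irreducible over Q: it has no rational root (each ±√201 ± √37 is irrational), and any factorization into two quadratics over Q would force √(7437) ∈ Q (pairing opposite roots) or √201, √37 ∈ Q (other pairings), all impossible. Hence [Q(γ):Q] = 4 = [Q(√201, √37):Q], so Q(γ) = Q(√201, √37).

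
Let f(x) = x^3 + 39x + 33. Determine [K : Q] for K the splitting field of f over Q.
[K : Q] = 6

By the rational root test, any rational root of the monic integer polynomial f(x) = x^3 + 39x + 33 must be an integer dividing the constant term 33, i.e. one of ±{1, 3, 11, 33}. Evaluating: f(1) = 73, f(-1) = -7, f(3) = 177, f(-3) = -111, f(11) = 1793, f(-11) = -1727, f(33) = 37257, f(-33) = -37191; none is 0, so f has no rational root and is therefore irreducible over Q (a cubic with no linear factor over a field is irreducible). For an irreducible cubic, the Galois group is A_3 or S_3 according as the discriminant disc(f) = -4a^3 - 27b^2 = -4·(39)^3 - 27·(33)^2 = -266679 is or is not a square in Q. Here disc(f) = -266679 is not a perfect square in Q, so the Galois group of f over Q is not contained in A_3 and must be all of S_3. The splitting field has degree |S_3| = 6 over Q, so [K : Q] = 6.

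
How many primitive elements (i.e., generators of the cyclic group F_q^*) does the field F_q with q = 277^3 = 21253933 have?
There are φ(21253932) = 5474304 primitive elements

F_q^* is cyclic of order q - 1 = 21253932. A cyclic group of order m has exactly φ(m) generators. Here m = 21253932 = 2^2 · 3^2 · 7 · 19 · 23 · 193, so the number of primitive elements is φ(21253932) = 5474304.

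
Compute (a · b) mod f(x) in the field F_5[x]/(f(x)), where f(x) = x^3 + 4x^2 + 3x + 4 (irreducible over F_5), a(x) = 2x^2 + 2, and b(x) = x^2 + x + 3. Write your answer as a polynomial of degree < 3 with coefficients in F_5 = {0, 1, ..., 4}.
a · b ≡ x^2 + 2x (mod f(x))

Multiply in F_5[x]: a(x)·b(x) = (2x^2 + 2)·(x^2 + x + 3) = 2x^4 + 2x^3 + 3x^2 + 2x + 1. This has degree ≥ 3, so divide by f(x) over F_5: 2x^4 + 2x^3 + 3x^2 + 2x + 1 = (2x + 4)·(x^3 + 4x^2 + 3x + 4) + (x^2 + 2x). Hence a·b ≡ x^2 + 2x (mod f). (F_5[x]/(f) is a field with 5^3 = 125 elements since f is irreducible of degree 3.)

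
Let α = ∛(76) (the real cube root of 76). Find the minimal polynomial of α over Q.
m_α(x) = x^3 - 76

α satisfies α^3 = 76, so x^3 - 76 annihilates α. By the rational root test, a rational root p/q (in lowest terms) of x^3 - 76 would satisfy p^3 = 76 q^3, forcing q = 1 and p^3 = 76; but 76 is not a perfect cube, contradiction. A monic cubic over Q with no rational root is irreducible (any nontrivial factorization would include a linear factor). Hence x^3 - 76 is the minimal polynomial of α, and in particular [Q(α):Q] = 3.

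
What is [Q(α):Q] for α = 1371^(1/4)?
[Q(α):Q] = 4

α is a root of x^4 - 1371. By Eisenstein's criterion at the prime p = 3 (which divides the constant term 1371 but p^2 = 9 does not, since 1371 is squarefree), x^4 - 1371 is irreducible over Q. Hence [Q(α):Q] = 4.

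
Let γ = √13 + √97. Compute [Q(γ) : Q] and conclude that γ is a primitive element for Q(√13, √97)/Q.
[Q(γ) : Q] = 4 (equivalently, Q(γ) = Q(√13, √97))

Obviously Q(γ) ⊆ Q(√13, √97), and [Q(√13, √97):Q] = 4 (since 13, 97 are distinct squarefree integers > 1 with 1261 not a perfect square). To show equality we compute the minimal polynomial of γ. From γ = √13 + √97: γ^2 = 13 + 2√(1261) + 97 = 110 + 2√(1261), so γ^2 - 110 = 2√(1261); squaring, (γ^2 - 110)^2 = 4·1261, i.e. γ^4 - 220γ^2 + 12100 - 5044 = 0, i.e. γ^4 - 220γ^2 + 7056 = 0. So γ is a root of x^4 - 220x^2 + 7056. This polynomial is irreducible over Q: it has no rational root (each ±√13 ± √97 is irrational), and any factorization into two quadratics over Q would force √(1261) ∈ Q (pairing opposite roots) or √13, √97 ∈ Q (other pairings), all impossible. Hence [Q(γ):Q] = 4 = [Q(√13, √97):Q], so Q(γ) = Q(√13, √97).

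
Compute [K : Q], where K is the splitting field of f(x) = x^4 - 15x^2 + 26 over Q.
[K : Q] = 4

Solving the quadratic in x^2: x^2 = (15 ± √(15^2 - 4·26))/2 = (15 ± √121)/2 = (15 ± 11)/2, giving x^2 = 13 or x^2 = 2. So f(x) = (x^2 - 13)(x^2 - 2) and the roots of f are ±√13, ±√2. Hence the splitting field is K = Q(√13, √2). Since 13 and 2 are distinct squarefree integers > 1, their product 26 is not a perfect square, so √2 ∉ Q(√13). By the tower law [K:Q] = [Q(√13,√2):Q(√13)] · [Q(√13):Q] = 2 · 2 = 4.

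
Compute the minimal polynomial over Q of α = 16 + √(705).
m_α(x) = x^2 - 32x - 449

From α - 16 = √(705), squaring gives (α - 16)^2 = 705, i.e. α^2 - 32α + 256 = 705, so α^2 - 32α - 449 = 0. The discriminant of x^2 - 32x - 449 is (-32)^2 - 4·(-449) = 1024 + 1796 = 2820, and 4·(705) is not a perfect square in Q since 705 is squarefree and ≠ 1. Hence x^2 - 32x - 449 is irreducible over Q and is the minimal polynomial of α.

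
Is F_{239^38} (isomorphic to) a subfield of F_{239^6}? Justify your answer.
No: F_{239^38} is not a subfield of F_{239^6}

F_{p^m} embeds in F_{p^n} iff m | n. Here 38 ∤ 6 (since 6 = 0·38 + 6 with remainder 6 ≠ 0), so F_{239^38} is not a subfield of F_{239^6}. Equivalently: if it were, the tower law would give 38 = [F_{239^38}:F_239] dividing [F_{239^6}:F_239] = 6, contradiction.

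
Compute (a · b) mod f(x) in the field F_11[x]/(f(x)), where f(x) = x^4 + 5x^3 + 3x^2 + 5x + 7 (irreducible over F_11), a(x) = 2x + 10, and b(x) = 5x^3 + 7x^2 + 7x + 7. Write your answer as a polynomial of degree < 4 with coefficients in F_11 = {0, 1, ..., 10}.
a · b ≡ 3x^3 + 10x^2 + x (mod f(x))

Multiply in F_11[x]: a(x)·b(x) = (2x + 10)·(5x^3 + 7x^2 + 7x + 7) = 10x^4 + 9x^3 + 7x^2 + 7x + 4. This has degree ≥ 4, so divide by f(x) over F_11: 10x^4 + 9x^3 + 7x^2 + 7x + 4 = (10)·(x^4 + 5x^3 + 3x^2 + 5x + 7) + (3x^3 + 10x^2 + x). Hence a·b ≡ 3x^3 + 10x^2 + x (mod f). (F_11[x]/(f) is a field with 11^4 = 14641 elements since f is irreducible of degree 4.)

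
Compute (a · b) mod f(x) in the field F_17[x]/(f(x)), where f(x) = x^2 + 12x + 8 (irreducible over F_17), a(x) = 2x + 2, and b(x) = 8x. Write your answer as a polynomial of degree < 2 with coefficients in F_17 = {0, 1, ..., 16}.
a · b ≡ 11x + 8 (mod f(x))

Multiply in F_17[x]: a(x)·b(x) = (2x + 2)·(8x) = 16x^2 + 16x. This has degree ≥ 2, so divide by f(x) over F_17: 16x^2 + 16x = (16)·(x^2 + 12x + 8) + (11x + 8). Hence a·b ≡ 11x + 8 (mod f). (F_17[x]/(f) is a field with 17^2 = 289 elements since f is irreducible of degree 2.)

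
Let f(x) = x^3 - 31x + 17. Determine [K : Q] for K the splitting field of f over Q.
[K : Q] = 6

By the rational root test, any rational root of the monic integer polynomial f(x) = x^3 - 31x + 17 must be an integer dividing the constant term 17, i.e. one of ±{1, 17}. Evaluating: f(1) = -13, f(-1) = 47, f(17) = 4403, f(-17) = -4369; none is 0, so f has no rational root and is therefore irreducible over Q (a cubic with no linear factor over a field is irreducible). For an irreducible cubic, the Galois group is A_3 or S_3 according as the discriminant disc(f) = -4a^3 - 27b^2 = -4·(-31)^3 - 27·(17)^2 = 111361 is or is not a square in Q. Here disc(f) = 111361 is not a perfect square in Q, so the Galois group of f over Q is not contained in A_3 and must be all of S_3. The splitting field has degree |S_3| = 6 over Q, so [K : Q] = 6.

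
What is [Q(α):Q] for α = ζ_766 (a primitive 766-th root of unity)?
[Q(α):Q] = 382

The minimal polynomial of ζ_766 over Q is the 766-th cyclotomic polynomial Φ_766(x), which is irreducible over Q and has degree φ(766) = 382. Hence [Q(α):Q] = φ(766) = 382.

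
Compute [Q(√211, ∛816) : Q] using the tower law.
[Q(√211, ∛816) : Q] = 6

Let L = Q(√211, ∛816). Since Q(√211) ⊂ L and [Q(√211):Q] = 2, the tower law gives 2 | [L:Q]. Likewise Q(∛816) ⊂ L with [Q(∛816):Q] = 3 (because 816 is not a perfect cube), so 3 | [L:Q]. As gcd(2,3) = 1, [L:Q] is divisible by 6. Conversely L is generated over Q by √211 and ∛816, so [L:Q] ≤ 2·3 = 6. Therefore [Q(√211, ∛816) : Q] = 6.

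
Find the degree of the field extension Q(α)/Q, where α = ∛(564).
[Q(α):Q] = 3

The minimal polynomial of α is x^3 - 564, irreducible over Q since 564 is not a perfect cube (so x^3 - 564 has no rational root). Hence [Q(α):Q] = deg(m_α) = 3.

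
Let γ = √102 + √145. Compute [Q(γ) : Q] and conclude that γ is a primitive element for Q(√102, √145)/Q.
[Q(γ) : Q] = 4 (equivalently, Q(γ) = Q(√102, √145))

Obviously Q(γ) ⊆ Q(√102, √145), and [Q(√102, √145):Q] = 4 (since 102, 145 are distinct squarefree integers > 1 with 14790 not a perfect square). To show equality we compute the minimal polynomial of γ. From γ = √102 + √145: γ^2 = 102 + 2√(14790) + 145 = 247 + 2√(14790), so γ^2 - 247 = 2√(14790); squaring, (γ^2 - 247)^2 = 4·14790, i.e. γ^4 - 494γ^2 + 61009 - 59160 = 0, i.e. γ^4 - 494γ^2 + 1849 = 0. So γ is a root of x^4 - 494x^2 + 1849. This polynomial is irreducible over Q: it has no rational root (each ±√102 ± √145 is irrational), and any factorization into two quadratics over Q would force √(14790) ∈ Q (pairing opposite roots) or √102, √145 ∈ Q (other pairings), all impossible. Hence [Q(γ):Q] = 4 = [Q(√102, √145):Q], so Q(γ) = Q(√102, √145).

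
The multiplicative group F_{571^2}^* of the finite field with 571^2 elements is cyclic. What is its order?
|F_{571^2}^*| = 326040

F_{571^2} has 571^2 = 326041 elements; its multiplicative group consists of all nonzero elements, so |F_{571^2}^*| = 326041 - 1 = 326040. (It is cyclic since any finite subgroup of the multiplicative group of a field is cyclic.)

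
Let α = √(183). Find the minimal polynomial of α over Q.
m_α(x) = x^2 - 183

α satisfies α^2 - 183 = 0, so x^2 - 183 annihilates α. Since d = 183 is squarefree and ≠ 1, it is not a perfect square in Q, so x^2 - 183 has no rational root and is therefore irreducible over Q (a degree-2 polynomial over a field is irreducible iff it has no root). Hence m_α(x) = x^2 - 183.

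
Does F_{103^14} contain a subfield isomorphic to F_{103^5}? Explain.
No: F_{103^5} is not a subfield of F_{103^14}

F_{p^m} embeds in F_{p^n} iff m | n. Here 5 ∤ 14 (since 14 = 2·5 + 4 with remainder 4 ≠ 0), so F_{103^5} is not a subfield of F_{103^14}. Equivalently: if it were, the tower law would give 5 = [F_{103^5}:F_103] dividing [F_{103^14}:F_103] = 14, contradiction.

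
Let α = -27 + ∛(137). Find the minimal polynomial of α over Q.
m_α(x) = x^3 + 81x^2 + 2187x + 19546

Set β = α + 27 = ∛(137), so β^3 = 137. Then (α + 27)^3 - 137 = 0, i.e. α is a root of g(x) = (x + 27)^3 - 137 = x^3 + 81x^2 + 2187x + 19546. Since g(x) = h(x + 27) where h(x) = x^3 - 137, and h is irreducible over Q (because 137 is not a perfect cube, so h has no rational root, and a monic cubic with no rational root is irreducible), g is also irreducible (irreducibility is preserved under the substitution x → x + 27). Hence m_α(x) = x^3 + 81x^2 + 2187x + 19546.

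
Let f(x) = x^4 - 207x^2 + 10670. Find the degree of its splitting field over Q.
[K : Q] = 4

Solving the quadratic in x^2: x^2 = (207 ± √(207^2 - 4·10670))/2 = (207 ± √169)/2 = (207 ± 13)/2, giving x^2 = 97 or x^2 = 110. So f(x) = (x^2 - 97)(x^2 - 110) and the roots of f are ±√97, ±√110. Hence the splitting field is K = Q(√97, √110). Since 97 and 110 are distinct squarefree integers > 1, their product 10670 is not a perfect square, so √110 ∉ Q(√97). By the tower law [K:Q] = [Q(√97,√110):Q(√97)] · [Q(√97):Q] = 2 · 2 = 4.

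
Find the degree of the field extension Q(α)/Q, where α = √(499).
[Q(α):Q] = 2

[Q(α):Q] equals the degree of the minimal polynomial of α. Here α^2 = 499 and x^2 - 499 is irreducible (d = 499 is squarefree, ≠ 1, hence not a square), so deg(m_α) = 2. Thus [Q(α):Q] = 2.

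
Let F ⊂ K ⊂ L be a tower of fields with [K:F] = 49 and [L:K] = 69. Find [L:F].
[L:F] = 3381

The tower law says that for any tower of field extensions F ⊂ K ⊂ L with finite degrees, [L:F] = [L:K] · [K:F]. Here this gives [L:F] = 69 · 49 = 3381.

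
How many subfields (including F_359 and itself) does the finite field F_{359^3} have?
F_{359^3} has 2 subfields

The subfields of F_{p^n} are exactly the fields F_{p^d} for d | n (each is the fixed field of the unique index-d subgroup of Gal(F_{p^n}/F_p) ≅ Z/nZ). The divisors of n = 3 are {1, 3}, giving 2 subfields: F_{359^1}, F_{359^3}.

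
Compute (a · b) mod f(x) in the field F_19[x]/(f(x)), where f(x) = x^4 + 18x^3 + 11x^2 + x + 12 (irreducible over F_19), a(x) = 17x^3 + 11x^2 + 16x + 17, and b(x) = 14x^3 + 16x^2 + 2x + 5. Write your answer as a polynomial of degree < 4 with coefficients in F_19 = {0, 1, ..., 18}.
a · b ≡ 13x^3 + 12x^2 + 12x + 9 (mod f(x))

Multiply in F_19[x]: a(x)·b(x) = (17x^3 + 11x^2 + 16x + 17)·(14x^3 + 16x^2 + 2x + 5) = 10x^6 + 8x^5 + 16x^4 + 12x^3 + 17x^2 + 9. This has degree ≥ 4, so divide by f(x) over F_19: 10x^6 + 8x^5 + 16x^4 + 12x^3 + 17x^2 + 9 = (10x^2 + 18x)·(x^4 + 18x^3 + 11x^2 + x + 12) + (13x^3 + 12x^2 + 12x + 9). Hence a·b ≡ 13x^3 + 12x^2 + 12x + 9 (mod f). (F_19[x]/(f) is a field with 19^4 = 130321 elements since f is irreducible of degree 4.)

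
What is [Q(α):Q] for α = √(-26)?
[Q(α):Q] = 2

[Q(α):Q] equals the degree of the minimal polynomial of α. Here α^2 = -26 and x^2 + 26 is irreducible (d = -26 is squarefree, ≠ 1, hence not a square), so deg(m_α) = 2. Thus [Q(α):Q] = 2.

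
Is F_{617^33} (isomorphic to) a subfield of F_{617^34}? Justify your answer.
No: F_{617^33} is not a subfield of F_{617^34}

F_{p^m} embeds in F_{p^n} iff m | n. Here 33 ∤ 34 (since 34 = 1·33 + 1 with remainder 1 ≠ 0), so F_{617^33} is not a subfield of F_{617^34}. Equivalently: if it were, the tower law would give 33 = [F_{617^33}:F_617] dividing [F_{617^34}:F_617] = 34, contradiction.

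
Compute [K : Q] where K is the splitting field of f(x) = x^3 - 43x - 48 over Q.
[K : Q] = 6

By the rational root test, any rational root of the monic integer polynomial f(x) = x^3 - 43x - 48 must be an integer dividing the constant term -48, i.e. one of ±{1, 2, 3, 4, 6, 8, 12, 16, 24, 48}. Evaluating: f(1) = -90, f(-1) = -6, f(2) = -126, f(-2) = 30, f(3) = -150, f(-3) = 54, f(4) = -156, f(-4) = 60, f(6) = -90, f(-6) = -6, f(8) = 120, f(-8) = -216, f(12) = 1164, f(-12) = -1260, f(16) = 3360, f(-16) = -3456, f(24) = 12744, f(-24) = -12840, f(48) = 108480, f(-48) = -108576; none is 0, so f has no rational root and is therefore irreducible over Q (a cubic with no linear factor over a field is irreducible). For an irreducible cubic, the Galois group is A_3 or S_3 according as the discriminant disc(f) = -4a^3 - 27b^2 = -4·(-43)^3 - 27·(-48)^2 = 255820 is or is not a square in Q. Here disc(f) = 255820 is not a perfect square in Q, so the Galois group of f over Q is not contained in A_3 and must be all of S_3. The splitting field has degree |S_3| = 6 over Q, so [K : Q] = 6.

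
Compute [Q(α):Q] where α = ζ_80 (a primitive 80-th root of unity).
[Q(α):Q] = 32

The minimal polynomial of ζ_80 over Q is the 80-th cyclotomic polynomial Φ_80(x), which is irreducible over Q and has degree φ(80) = 32. Hence [Q(α):Q] = φ(80) = 32.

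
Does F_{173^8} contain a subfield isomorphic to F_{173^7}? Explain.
No: F_{173^7} is not a subfield of F_{173^8}

F_{p^m} embeds in F_{p^n} iff m | n. Here 7 ∤ 8 (since 8 = 1·7 + 1 with remainder 1 ≠ 0), so F_{173^7} is not a subfield of F_{173^8}. Equivalently: if it were, the tower law would give 7 = [F_{173^7}:F_173] dividing [F_{173^8}:F_173] = 8, contradiction.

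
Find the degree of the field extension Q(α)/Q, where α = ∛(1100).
[Q(α):Q] = 3

The minimal polynomial of α is x^3 - 1100, irreducible over Q since 1100 is not a perfect cube (so x^3 - 1100 has no rational root). Hence [Q(α):Q] = deg(m_α) = 3.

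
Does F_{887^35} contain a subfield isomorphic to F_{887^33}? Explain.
No: F_{887^33} is not a subfield of F_{887^35}

F_{p^m} embeds in F_{p^n} iff m | n. Here 33 ∤ 35 (since 35 = 1·33 + 2 with remainder 2 ≠ 0), so F_{887^33} is not a subfield of F_{887^35}. Equivalently: if it were, the tower law would give 33 = [F_{887^33}:F_887] dividing [F_{887^35}:F_887] = 35, contradiction.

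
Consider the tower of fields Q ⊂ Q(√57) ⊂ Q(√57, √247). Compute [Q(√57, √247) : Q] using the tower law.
[Q(√57, √247) : Q] = 4

[Q(√57):Q] = 2 (min poly x^2 - 57, irreducible since 57 is squarefree > 1). For the top step, suppose √247 ∈ Q(√57), say √247 = c + d√57 with c, d ∈ Q. Squaring: 247 = c^2 + 57d^2 + 2cd√57. Since √57 ∉ Q this forces 2cd = 0. If d = 0 then √247 = c ∈ Q, contradicting 247 squarefree > 1. If c = 0 then 247 = 57d^2, so 57·247 = (57d)^2 is a perfect square in Q — but 57·247 = 14079 is not a perfect square (since 57 and 247 are distinct squarefree integers). Contradiction. Hence √247 ∉ Q(√57), so x^2 - 247 stays irreducible over Q(√57) and [Q(√57, √247) : Q(√57)] = 2. By the tower law, [Q(√57, √247) : Q] = 2 · 2 = 4.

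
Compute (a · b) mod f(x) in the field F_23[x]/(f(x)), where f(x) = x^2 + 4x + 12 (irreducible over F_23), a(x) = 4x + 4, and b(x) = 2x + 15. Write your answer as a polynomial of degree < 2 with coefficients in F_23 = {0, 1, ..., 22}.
a · b ≡ 13x + 10 (mod f(x))

Multiply in F_23[x]: a(x)·b(x) = (4x + 4)·(2x + 15) = 8x^2 + 22x + 14. This has degree ≥ 2, so divide by f(x) over F_23: 8x^2 + 22x + 14 = (8)·(x^2 + 4x + 12) + (13x + 10). Hence a·b ≡ 13x + 10 (mod f). (F_23[x]/(f) is a field with 23^2 = 529 elements since f is irreducible of degree 2.)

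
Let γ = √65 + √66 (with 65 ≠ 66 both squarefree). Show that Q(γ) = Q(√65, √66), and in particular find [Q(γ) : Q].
[Q(γ) : Q] = 4 (equivalently, Q(γ) = Q(√65, √66))

Obviously Q(γ) ⊆ Q(√65, √66), and [Q(√65, √66):Q] = 4 (since 65, 66 are distinct squarefree integers > 1 with 4290 not a perfect square). To show equality we compute the minimal polynomial of γ. From γ = √65 + √66: γ^2 = 65 + 2√(4290) + 66 = 131 + 2√(4290), so γ^2 - 131 = 2√(4290); squaring, (γ^2 - 131)^2 = 4·4290, i.e. γ^4 - 262γ^2 + 17161 - 17160 = 0, i.e. γ^4 - 262γ^2 + 1 = 0. So γ is a root of x^4 - 262x^2 + 1. This polynomial is irreducible over Q: it has no rational root (each ±√65 ± √66 is irrational), and any factorization into two quadratics over Q would force √(4290) ∈ Q (pairing opposite roots) or √65, √66 ∈ Q (other pairings), all impossible. Hence [Q(γ):Q] = 4 = [Q(√65, √66):Q], so Q(γ) = Q(√65, √66).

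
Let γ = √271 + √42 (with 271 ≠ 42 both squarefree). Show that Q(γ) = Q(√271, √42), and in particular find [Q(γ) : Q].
[Q(γ) : Q] = 4 (equivalently, Q(γ) = Q(√271, √42))

Obviously Q(γ) ⊆ Q(√271, √42), and [Q(√271, √42):Q] = 4 (since 271, 42 are distinct squarefree integers > 1 with 11382 not a perfect square). To show equality we compute the minimal polynomial of γ. From γ = √271 + √42: γ^2 = 271 + 2√(11382) + 42 = 313 + 2√(11382), so γ^2 - 313 = 2√(11382); squaring, (γ^2 - 313)^2 = 4·11382, i.e. γ^4 - 626γ^2 + 97969 - 45528 = 0, i.e. γ^4 - 626γ^2 + 52441 = 0. So γ is a root of x^4 - 626x^2 + 52441. This polynomial is irreducible over Q: it has no rational root (each ±√271 ± √42 is irrational), and any factorization into two quadratics over Q would force √(11382) ∈ Q (pairing opposite roots) or √271, √42 ∈ Q (other pairings), all impossible. Hence [Q(γ):Q] = 4 = [Q(√271, √42):Q], so Q(γ) = Q(√271, √42).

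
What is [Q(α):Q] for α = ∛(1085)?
[Q(α):Q] = 3

The minimal polynomial of α is x^3 - 1085, irreducible over Q since 1085 is not a perfect cube (so x^3 - 1085 has no rational root). Hence [Q(α):Q] = deg(m_α) = 3.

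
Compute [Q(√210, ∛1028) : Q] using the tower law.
[Q(√210, ∛1028) : Q] = 6

Let L = Q(√210, ∛1028). Since Q(√210) ⊂ L and [Q(√210):Q] = 2, the tower law gives 2 | [L:Q]. Likewise Q(∛1028) ⊂ L with [Q(∛1028):Q] = 3 (because 1028 is not a perfect cube), so 3 | [L:Q]. As gcd(2,3) = 1, [L:Q] is divisible by 6. Conversely L is generated over Q by √210 and ∛1028, so [L:Q] ≤ 2·3 = 6. Therefore [Q(√210, ∛1028) : Q] = 6.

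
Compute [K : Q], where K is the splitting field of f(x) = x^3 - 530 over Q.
[K : Q] = 6

The roots of x^3 - 530 are ∛530, ω∛530, ω^2∛530 where ω = e^(2πi/3) is a primitive cube root of unity, so K = Q(∛530, ω). Now [Q(∛530):Q] = 3 (since 530 is not a perfect cube, x^3 - 530 is irreducible) and [Q(ω):Q] = 2. Both 2 and 3 divide [K:Q], and [K:Q] ≤ 3·2 = 6, so [K:Q] = 6. (Equivalently: Q(∛530) ⊂ R but ω ∉ R, so [K : Q(∛530)] = 2.)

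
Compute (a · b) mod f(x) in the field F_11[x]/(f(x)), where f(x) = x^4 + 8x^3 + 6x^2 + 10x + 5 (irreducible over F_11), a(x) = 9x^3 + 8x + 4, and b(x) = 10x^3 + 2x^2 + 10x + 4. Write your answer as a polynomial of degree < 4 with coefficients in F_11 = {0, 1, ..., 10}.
a · b ≡ 2x^3 + 9x^2 + 6x + 10 (mod f(x))

Multiply in F_11[x]: a(x)·b(x) = (9x^3 + 8x + 4)·(10x^3 + 2x^2 + 10x + 4) = 2x^6 + 7x^5 + 5x^4 + 4x^3 + 6x + 5. This has degree ≥ 4, so divide by f(x) over F_11: 2x^6 + 7x^5 + 5x^4 + 4x^3 + 6x + 5 = (2x^2 + 2x + 10)·(x^4 + 8x^3 + 6x^2 + 10x + 5) + (2x^3 + 9x^2 + 6x + 10). Hence a·b ≡ 2x^3 + 9x^2 + 6x + 10 (mod f). (F_11[x]/(f) is a field with 11^4 = 14641 elements since f is irreducible of degree 4.)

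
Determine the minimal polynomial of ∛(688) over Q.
m_α(x) = x^3 - 688

α satisfies α^3 = 688, so x^3 - 688 annihilates α. By the rational root test, a rational root p/q (in lowest terms) of x^3 - 688 would satisfy p^3 = 688 q^3, forcing q = 1 and p^3 = 688; but 688 is not a perfect cube, contradiction. A monic cubic over Q with no rational root is irreducible (any nontrivial factorization would include a linear factor). Hence x^3 - 688 is the minimal polynomial of α, and in particular [Q(α):Q] = 3.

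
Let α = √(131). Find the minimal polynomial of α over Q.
m_α(x) = x^2 - 131

α satisfies α^2 - 131 = 0, so x^2 - 131 annihilates α. Since d = 131 is squarefree and ≠ 1, it is not a perfect square in Q, so x^2 - 131 has no rational root and is therefore irreducible over Q (a degree-2 polynomial over a field is irreducible iff it has no root). Hence m_α(x) = x^2 - 131.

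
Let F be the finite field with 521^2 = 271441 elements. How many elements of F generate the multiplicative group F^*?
There are φ(271440) = 64512 primitive elements

F_q^* is cyclic of order q - 1 = 271440. A cyclic group of order m has exactly φ(m) generators. Here m = 271440 = 2^4 · 3^2 · 5 · 13 · 29, so the number of primitive elements is φ(271440) = 64512.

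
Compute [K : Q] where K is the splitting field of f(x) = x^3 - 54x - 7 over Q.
[K : Q] = 6

By the rational root test, any rational root of the monic integer polynomial f(x) = x^3 - 54x - 7 must be an integer dividing the constant term -7, i.e. one of ±{1, 7}. Evaluating: f(1) = -60, f(-1) = 46, f(7) = -42, f(-7) = 28; none is 0, so f has no rational root and is therefore irreducible over Q (a cubic with no linear factor over a field is irreducible). For an irreducible cubic, the Galois group is A_3 or S_3 according as the discriminant disc(f) = -4a^3 - 27b^2 = -4·(-54)^3 - 27·(-7)^2 = 628533 is or is not a square in Q. Here disc(f) = 628533 is not a perfect square in Q, so the Galois group of f over Q is not contained in A_3 and must be all of S_3. The splitting field has degree |S_3| = 6 over Q, so [K : Q] = 6.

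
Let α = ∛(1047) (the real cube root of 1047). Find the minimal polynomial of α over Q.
m_α(x) = x^3 - 1047

α satisfies α^3 = 1047, so x^3 - 1047 annihilates α. By the rational root test, a rational root p/q (in lowest terms) of x^3 - 1047 would satisfy p^3 = 1047 q^3, forcing q = 1 and p^3 = 1047; but 1047 is not a perfect cube, contradiction. A monic cubic over Q with no rational root is irreducible (any nontrivial factorization would include a linear factor). Hence x^3 - 1047 is the minimal polynomial of α, and in particular [Q(α):Q] = 3.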